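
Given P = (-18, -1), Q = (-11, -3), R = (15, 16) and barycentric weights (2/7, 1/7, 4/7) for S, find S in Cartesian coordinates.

(13/7, 59/7)

S = (2/7)·P + (1/7)·Q + (4/7)·R.
x-coordinate: (2/7)·(-18) + (1/7)·(-11) + (4/7)·15 = 13/7.
y-coordinate: (2/7)·(-1) + (1/7)·(-3) + (4/7)·16 = 59/7.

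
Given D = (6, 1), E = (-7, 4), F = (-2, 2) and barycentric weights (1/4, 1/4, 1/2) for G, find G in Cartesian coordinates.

G = (1/4)·D + (1/4)·E + (1/2)·F.
x-coordinate: (1/4)·6 + (1/4)·(-7) + (1/2)·(-2) = -5/4.
y-coordinate: (1/4)·1 + (1/4)·4 + (1/2)·2 = 9/4.

(-5/4, 9/4)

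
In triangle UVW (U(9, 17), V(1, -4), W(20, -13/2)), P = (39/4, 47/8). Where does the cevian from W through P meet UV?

(19/3, 10)

Barycentric coordinates of P with respect to UVW: (1/2, 1/4, 1/4).
On side UV the W-coordinate is zero; dropping P's W-weight 1/4 and renormalizing the remaining 1/2 : 1/4 gives weights 2/3, 1/3 on U, V.
Q = (2/3)·(9, 17) + (1/3)·(1, -4) = (19/3, 10).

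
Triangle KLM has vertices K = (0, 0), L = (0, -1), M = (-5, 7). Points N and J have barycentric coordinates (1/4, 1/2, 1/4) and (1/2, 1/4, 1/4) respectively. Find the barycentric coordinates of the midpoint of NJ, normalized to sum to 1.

Since both coordinate triples sum to 1, the midpoint's barycentrics are the componentwise average.
(1/4+1/2)/2 = 3/8; similarly 3/8 and 1/4.

(3/8, 3/8, 1/4)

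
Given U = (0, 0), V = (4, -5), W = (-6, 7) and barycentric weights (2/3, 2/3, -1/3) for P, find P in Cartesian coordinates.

P = (2/3)·U + (2/3)·V + (-1/3)·W.
x-coordinate: (2/3)·0 + (2/3)·4 + (-1/3)·(-6) = 14/3.
y-coordinate: (2/3)·0 + (2/3)·(-5) + (-1/3)·7 = -17/3.

(14/3, -17/3)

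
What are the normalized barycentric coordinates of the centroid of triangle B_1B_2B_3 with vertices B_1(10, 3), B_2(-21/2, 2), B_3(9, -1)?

(1/3, 1/3, 1/3)

The centroid is the average of the vertices, so each weight is 1/3.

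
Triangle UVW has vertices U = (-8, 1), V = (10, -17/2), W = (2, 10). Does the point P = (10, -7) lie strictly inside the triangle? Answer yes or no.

no

Barycentric coordinates of P: (-12/257, 242/257, 27/257).
The three coordinates are negative, positive, positive; a point is interior exactly when all three are positive.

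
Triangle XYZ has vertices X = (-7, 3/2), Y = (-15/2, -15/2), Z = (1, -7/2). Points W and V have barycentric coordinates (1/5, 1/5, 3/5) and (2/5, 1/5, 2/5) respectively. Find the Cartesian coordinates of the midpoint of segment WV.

Barycentric coordinates of the midpoint are the average: (3/10, 1/5, 1/2).
Converting: (3/10)·X + (1/5)·Y + (1/2)·Z = (-31/10, -14/5).

(-31/10, -14/5)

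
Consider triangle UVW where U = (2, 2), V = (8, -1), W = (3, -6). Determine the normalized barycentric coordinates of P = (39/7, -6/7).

(2/7, 4/7, 1/7)

Signed area of the reference triangle: [UVW] = ½·(2·(-1−(-6)) + 8·(-6−2) + 3·(2−(-1))) = ½·(10 − 64 + 9) = -45/2.
[PVW] = ½·((39/7)·(-1−(-6)) + 8·(-6−(-6/7)) + 3·(-6/7−(-1))) = ½·(195/7 − 288/7 + 3/7) = -45/7, so the U-coordinate is (-45/7)/(-45/2) = 2/7.
[UPW] = ½·(2·(-6/7−(-6)) + (39/7)·(-6−2) + 3·(2−(-6/7))) = ½·(72/7 − 312/7 + 60/7) = -90/7, so the V-coordinate is 4/7.
[UVP] = ½·(2·(-1−(-6/7)) + 8·(-6/7−2) + (39/7)·(2−(-1))) = ½·(-2/7 − 160/7 + 117/7) = -45/14, so the W-coordinate is 1/7.
Check: 2/7 + 4/7 + 1/7 = 1.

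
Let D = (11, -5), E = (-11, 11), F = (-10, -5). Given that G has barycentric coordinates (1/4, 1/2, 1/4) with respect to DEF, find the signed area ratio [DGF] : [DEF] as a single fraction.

1/2

The signed ratio [DGF]/[DEF] equals the barycentric coordinate of G at vertex E, which is 1/2.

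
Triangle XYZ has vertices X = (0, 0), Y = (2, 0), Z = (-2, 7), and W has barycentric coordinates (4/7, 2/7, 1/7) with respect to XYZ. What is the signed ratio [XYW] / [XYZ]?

The signed ratio [XYW]/[XYZ] equals the barycentric coordinate of W at vertex Z, which is 1/7.

1/7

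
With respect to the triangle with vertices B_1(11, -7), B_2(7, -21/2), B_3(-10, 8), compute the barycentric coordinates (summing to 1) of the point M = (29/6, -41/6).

Signed area of the reference triangle: [B_1B_2B_3] = ½·(11·(-21/2−8) + 7·(8−(-7)) + (-10)·(-7−(-21/2))) = ½·(-407/2 + 105 − 35) = -267/4.
[MB_2B_3] = ½·((29/6)·(-21/2−8) + 7·(8−(-41/6)) + (-10)·(-41/6−(-21/2))) = ½·(-1073/12 + 623/6 − 110/3) = -89/8, so the B_1-coordinate is (-89/8)/(-267/4) = 1/6.
[B_1MB_3] = ½·(11·(-41/6−8) + (29/6)·(8−(-7)) + (-10)·(-7−(-41/6))) = ½·(-979/6 + 145/2 + 5/3) = -89/2, so the B_2-coordinate is 2/3.
[B_1B_2M] = ½·(11·(-21/2−(-41/6)) + 7·(-41/6−(-7)) + (29/6)·(-7−(-21/2))) = ½·(-121/3 + 7/6 + 203/12) = -89/8, so the B_3-coordinate is 1/6.

(1/6, 2/3, 1/6)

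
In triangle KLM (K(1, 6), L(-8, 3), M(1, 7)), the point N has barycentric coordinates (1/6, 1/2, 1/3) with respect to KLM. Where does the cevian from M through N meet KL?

Line MN meets KL where the M-coordinate vanishes; zeroing N's M-weight and renormalizing leaves K, L-weights 1/6 : 1/2 → (1/4, 3/4).
So J = (1/4)·K + (3/4)·L = (-23/4, 15/4).

(-23/4, 15/4)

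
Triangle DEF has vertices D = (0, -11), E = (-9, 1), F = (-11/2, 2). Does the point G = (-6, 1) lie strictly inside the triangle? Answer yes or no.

Barycentric coordinates of G: (1/17, 4/17, 12/17).
The three coordinates are positive, positive, positive; a point is interior exactly when all three are positive.

yes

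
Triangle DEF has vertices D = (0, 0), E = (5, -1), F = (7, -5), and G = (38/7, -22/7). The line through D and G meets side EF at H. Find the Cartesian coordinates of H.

Barycentric coordinates of G with respect to DEF: (1/7, 2/7, 4/7).
On side EF the D-coordinate is zero; dropping G's D-weight 1/7 and renormalizing the remaining 2/7 : 4/7 gives weights 1/3, 2/3 on E, F.
H = (1/3)·(5, -1) + (2/3)·(7, -5) = (19/3, -11/3).

(19/3, -11/3)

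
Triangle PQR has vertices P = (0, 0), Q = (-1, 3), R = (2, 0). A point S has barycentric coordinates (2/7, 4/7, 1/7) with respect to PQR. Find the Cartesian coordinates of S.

S = (2/7)·P + (4/7)·Q + (1/7)·R.
x-coordinate: (2/7)·0 + (4/7)·(-1) + (1/7)·2 = -2/7.
y-coordinate: (2/7)·0 + (4/7)·3 + (1/7)·0 = 12/7.

(-2/7, 12/7)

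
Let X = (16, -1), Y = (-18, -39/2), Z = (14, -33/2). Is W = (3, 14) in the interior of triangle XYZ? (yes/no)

Barycentric coordinates of W: (1009/490, 463/980, -1501/980).
The three coordinates are positive, positive, negative; a point is interior exactly when all three are positive.

no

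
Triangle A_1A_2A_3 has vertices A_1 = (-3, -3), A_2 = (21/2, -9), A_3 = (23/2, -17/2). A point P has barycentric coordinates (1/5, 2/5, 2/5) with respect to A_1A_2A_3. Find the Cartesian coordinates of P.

P = (1/5)·A_1 + (2/5)·A_2 + (2/5)·A_3.
x-coordinate: (1/5)·(-3) + (2/5)·(21/2) + (2/5)·(23/2) = 41/5.
y-coordinate: (1/5)·(-3) + (2/5)·(-9) + (2/5)·(-17/2) = -38/5.

(41/5, -38/5)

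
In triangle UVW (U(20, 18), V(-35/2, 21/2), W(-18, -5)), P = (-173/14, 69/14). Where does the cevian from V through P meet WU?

(-17/2, 3/4)

Barycentric coordinates of P with respect to UVW: (1/7, 3/7, 3/7).
On side WU the V-coordinate is zero; dropping P's V-weight 3/7 and renormalizing the remaining 3/7 : 1/7 gives weights 3/4, 1/4 on W, U.
Q = (3/4)·(-18, -5) + (1/4)·(20, 18) = (-17/2, 3/4).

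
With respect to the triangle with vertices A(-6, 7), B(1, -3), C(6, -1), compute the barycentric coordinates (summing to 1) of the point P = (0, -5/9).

(2/9, 2/3, 1/9)

Signed area of the reference triangle: [ABC] = ½·((-6)·(-3−(-1)) + 1·(-1−7) + 6·(7−(-3))) = ½·(12 − 8 + 60) = 32.
[PBC] = ½·(0·(-3−(-1)) + 1·(-1−(-5/9)) + 6·(-5/9−(-3))) = ½·(0 − 4/9 + 44/3) = 64/9, so the A-coordinate is (64/9)/32 = 2/9.
[APC] = ½·((-6)·(-5/9−(-1)) + 0·(-1−7) + 6·(7−(-5/9))) = ½·(-8/3 + 0 + 136/3) = 64/3, so the B-coordinate is 2/3.
[ABP] = ½·((-6)·(-3−(-5/9)) + 1·(-5/9−7) + 0·(7−(-3))) = ½·(44/3 − 68/9 + 0) = 32/9, so the C-coordinate is 1/9.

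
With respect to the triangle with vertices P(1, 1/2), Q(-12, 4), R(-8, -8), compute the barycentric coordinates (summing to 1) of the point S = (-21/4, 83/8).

Signed area of the reference triangle: [PQR] = ½·(1·(4−(-8)) + (-12)·(-8−(1/2)) + (-8)·(1/2−4)) = ½·(12 + 102 + 28) = 71.
[SQR] = ½·((-21/4)·(4−(-8)) + (-12)·(-8−(83/8)) + (-8)·(83/8−4)) = ½·(-63 + 441/2 − 51) = 213/4, so the P-coordinate is (213/4)/71 = 3/4.
[PSR] = ½·(1·(83/8−(-8)) + (-21/4)·(-8−(1/2)) + (-8)·(1/2−(83/8))) = ½·(147/8 + 357/8 + 79) = 71, so the Q-coordinate is 1.
[PQS] = ½·(1·(4−(83/8)) + (-12)·(83/8−(1/2)) + (-21/4)·(1/2−4)) = ½·(-51/8 − 237/2 + 147/8) = -213/4, so the R-coordinate is -3/4.
Check: 3/4 + 1 − 3/4 = 1.

(3/4, 1, -3/4)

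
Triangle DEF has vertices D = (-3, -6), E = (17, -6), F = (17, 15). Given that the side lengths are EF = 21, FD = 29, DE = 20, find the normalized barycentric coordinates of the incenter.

The incenter has barycentric coordinates proportional to the opposite side lengths: (21 : 29 : 20).
Normalizing by 21+29+20 = 70 gives (3/10, 29/70, 2/7).

(3/10, 29/70, 2/7)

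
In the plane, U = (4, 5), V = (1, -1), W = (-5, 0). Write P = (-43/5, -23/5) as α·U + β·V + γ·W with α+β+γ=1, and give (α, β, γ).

(-4/5, 3/5, 6/5)

Signed area of the reference triangle: [UVW] = ½·(4·(-1−0) + 1·(0−5) + (-5)·(5−(-1))) = ½·(-4 − 5 − 30) = -39/2.
[PVW] = ½·((-43/5)·(-1−0) + 1·(0−(-23/5)) + (-5)·(-23/5−(-1))) = ½·(43/5 + 23/5 + 18) = 78/5, so the U-coordinate is (78/5)/(-39/2) = -4/5.
[UPW] = ½·(4·(-23/5−0) + (-43/5)·(0−5) + (-5)·(5−(-23/5))) = ½·(-92/5 + 43 − 48) = -117/10, so the V-coordinate is 3/5.
[UVP] = ½·(4·(-1−(-23/5)) + 1·(-23/5−5) + (-43/5)·(5−(-1))) = ½·(72/5 − 48/5 − 258/5) = -117/5, so the W-coordinate is 6/5.
Check: -4/5 + 3/5 + 6/5 = 1.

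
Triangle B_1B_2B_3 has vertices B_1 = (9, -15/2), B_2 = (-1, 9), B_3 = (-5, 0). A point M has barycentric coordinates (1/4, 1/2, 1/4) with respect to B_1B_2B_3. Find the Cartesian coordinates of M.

M = (1/4)·B_1 + (1/2)·B_2 + (1/4)·B_3.
x-coordinate: (1/4)·9 + (1/2)·(-1) + (1/4)·(-5) = 1/2.
y-coordinate: (1/4)·(-15/2) + (1/2)·9 + (1/4)·0 = 21/8.

(1/2, 21/8)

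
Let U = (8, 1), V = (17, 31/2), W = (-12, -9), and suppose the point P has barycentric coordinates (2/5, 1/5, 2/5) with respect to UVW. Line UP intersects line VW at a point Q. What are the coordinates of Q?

(-7/3, -5/6)

Line UP meets VW where the U-coordinate vanishes; zeroing P's U-weight and renormalizing leaves V, W-weights 1/5 : 2/5 → (1/3, 2/3).
So Q = (1/3)·V + (2/3)·W = (-7/3, -5/6).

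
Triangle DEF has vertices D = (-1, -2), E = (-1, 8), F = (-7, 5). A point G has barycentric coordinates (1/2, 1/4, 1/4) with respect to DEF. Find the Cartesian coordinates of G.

(-5/2, 9/4)

G = (1/2)·D + (1/4)·E + (1/4)·F.
x-coordinate: (1/2)·(-1) + (1/4)·(-1) + (1/4)·(-7) = -5/2.
y-coordinate: (1/2)·(-2) + (1/4)·8 + (1/4)·5 = 9/4.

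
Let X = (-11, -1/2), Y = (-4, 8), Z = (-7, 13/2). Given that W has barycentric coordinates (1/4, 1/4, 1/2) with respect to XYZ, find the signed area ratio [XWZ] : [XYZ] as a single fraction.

1/4

The signed ratio [XWZ]/[XYZ] equals the barycentric coordinate of W at vertex Y, which is 1/4.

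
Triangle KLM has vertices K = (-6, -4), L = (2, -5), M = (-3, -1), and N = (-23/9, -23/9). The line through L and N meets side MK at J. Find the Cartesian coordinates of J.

Barycentric coordinates of N with respect to KLM: (2/9, 2/9, 5/9).
On side MK the L-coordinate is zero; dropping N's L-weight 2/9 and renormalizing the remaining 5/9 : 2/9 gives weights 5/7, 2/7 on M, K.
J = (5/7)·(-3, -1) + (2/7)·(-6, -4) = (-27/7, -13/7).

(-27/7, -13/7)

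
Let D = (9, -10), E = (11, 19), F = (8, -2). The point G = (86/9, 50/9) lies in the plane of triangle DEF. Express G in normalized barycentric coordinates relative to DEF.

Signed area of the reference triangle: [DEF] = ½·(9·(19−(-2)) + 11·(-2−(-10)) + 8·(-10−19)) = ½·(189 + 88 − 232) = 45/2.
[GEF] = ½·((86/9)·(19−(-2)) + 11·(-2−(50/9)) + 8·(50/9−19)) = ½·(602/3 − 748/9 − 968/9) = 5, so the D-coordinate is 5/(45/2) = 2/9.
[DGF] = ½·(9·(50/9−(-2)) + (86/9)·(-2−(-10)) + 8·(-10−(50/9))) = ½·(68 + 688/9 − 1120/9) = 10, so the E-coordinate is 4/9.
[DEG] = ½·(9·(19−(50/9)) + 11·(50/9−(-10)) + (86/9)·(-10−19)) = ½·(121 + 1540/9 − 2494/9) = 15/2, so the F-coordinate is 1/3.
Check: 2/9 + 4/9 + 1/3 = 1.

(2/9, 4/9, 1/3)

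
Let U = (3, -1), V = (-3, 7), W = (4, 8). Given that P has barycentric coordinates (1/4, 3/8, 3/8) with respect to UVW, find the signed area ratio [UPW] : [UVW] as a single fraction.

3/8

The signed ratio [UPW]/[UVW] equals the barycentric coordinate of P at vertex V, which is 3/8.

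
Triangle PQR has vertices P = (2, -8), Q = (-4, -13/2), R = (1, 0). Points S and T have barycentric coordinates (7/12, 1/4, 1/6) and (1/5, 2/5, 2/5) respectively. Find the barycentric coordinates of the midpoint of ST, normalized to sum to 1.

(47/120, 13/40, 17/60)

Since both coordinate triples sum to 1, the midpoint's barycentrics are the componentwise average.
(7/12+1/5)/2 = 47/120; similarly 13/40 and 17/60.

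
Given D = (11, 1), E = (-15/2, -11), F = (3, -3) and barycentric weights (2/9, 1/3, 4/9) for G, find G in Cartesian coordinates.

G = (2/9)·D + (1/3)·E + (4/9)·F.
x-coordinate: (2/9)·11 + (1/3)·(-15/2) + (4/9)·3 = 23/18.
y-coordinate: (2/9)·1 + (1/3)·(-11) + (4/9)·(-3) = -43/9.

(23/18, -43/9)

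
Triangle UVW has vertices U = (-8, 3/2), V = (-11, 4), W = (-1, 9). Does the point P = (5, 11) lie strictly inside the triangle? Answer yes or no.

Barycentric coordinates of P: (1/4, -31/40, 61/40).
The three coordinates are positive, negative, positive; a point is interior exactly when all three are positive.

no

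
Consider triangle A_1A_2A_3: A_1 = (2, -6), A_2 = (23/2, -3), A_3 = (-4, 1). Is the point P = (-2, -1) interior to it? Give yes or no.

yes

Barycentric coordinates of P: (46/169, 4/169, 119/169).
The three coordinates are positive, positive, positive; a point is interior exactly when all three are positive.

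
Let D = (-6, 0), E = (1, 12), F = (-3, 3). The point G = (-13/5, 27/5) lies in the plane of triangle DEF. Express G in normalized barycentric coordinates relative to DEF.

Signed area of the reference triangle: [DEF] = ½·((-6)·(12−3) + 1·(3−0) + (-3)·(0−12)) = ½·(-54 + 3 + 36) = -15/2.
[GEF] = ½·((-13/5)·(12−3) + 1·(3−(27/5)) + (-3)·(27/5−12)) = ½·(-117/5 − 12/5 + 99/5) = -3, so the D-coordinate is (-3)/(-15/2) = 2/5.
[DGF] = ½·((-6)·(27/5−3) + (-13/5)·(3−0) + (-3)·(0−(27/5))) = ½·(-72/5 − 39/5 + 81/5) = -3, so the E-coordinate is 2/5.
[DEG] = ½·((-6)·(12−(27/5)) + 1·(27/5−0) + (-13/5)·(0−12)) = ½·(-198/5 + 27/5 + 156/5) = -3/2, so the F-coordinate is 1/5.

(2/5, 2/5, 1/5)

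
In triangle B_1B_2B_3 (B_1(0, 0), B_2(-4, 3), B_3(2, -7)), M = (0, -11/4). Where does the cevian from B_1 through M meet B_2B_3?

Barycentric coordinates of M with respect to B_1B_2B_3: (1/4, 1/4, 1/2).
On side B_2B_3 the B_1-coordinate is zero; dropping M's B_1-weight 1/4 and renormalizing the remaining 1/4 : 1/2 gives weights 1/3, 2/3 on B_2, B_3.
N = (1/3)·(-4, 3) + (2/3)·(2, -7) = (0, -11/3).

(0, -11/3)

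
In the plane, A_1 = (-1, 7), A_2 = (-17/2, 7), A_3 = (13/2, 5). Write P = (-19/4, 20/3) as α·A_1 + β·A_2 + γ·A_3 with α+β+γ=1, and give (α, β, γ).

Signed area of the reference triangle: [A_1A_2A_3] = ½·((-1)·(7−5) + (-17/2)·(5−7) + (13/2)·(7−7)) = ½·(-2 + 17 + 0) = 15/2.
[PA_2A_3] = ½·((-19/4)·(7−5) + (-17/2)·(5−(20/3)) + (13/2)·(20/3−7)) = ½·(-19/2 + 85/6 − 13/6) = 5/4, so the A_1-coordinate is (5/4)/(15/2) = 1/6.
[A_1PA_3] = ½·((-1)·(20/3−5) + (-19/4)·(5−7) + (13/2)·(7−(20/3))) = ½·(-5/3 + 19/2 + 13/6) = 5, so the A_2-coordinate is 2/3.
[A_1A_2P] = ½·((-1)·(7−(20/3)) + (-17/2)·(20/3−7) + (-19/4)·(7−7)) = ½·(-1/3 + 17/6 + 0) = 5/4, so the A_3-coordinate is 1/6.

(1/6, 2/3, 1/6)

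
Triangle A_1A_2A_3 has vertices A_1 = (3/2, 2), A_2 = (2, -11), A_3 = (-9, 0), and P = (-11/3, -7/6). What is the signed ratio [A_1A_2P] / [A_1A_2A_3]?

1/2

[A_1A_2A_3] = ½·((3/2)·(-11−0) + 2·(0−2) + (-9)·(2−(-11))) = ½·(-33/2 − 4 − 117) = -275/4.
[A_1A_2P] = ½·((3/2)·(-11−(-7/6)) + 2·(-7/6−2) + (-11/3)·(2−(-11))) = ½·(-59/4 − 19/3 − 143/3) = -275/8, so the ratio is (-275/8)/(-275/4) = 1/2.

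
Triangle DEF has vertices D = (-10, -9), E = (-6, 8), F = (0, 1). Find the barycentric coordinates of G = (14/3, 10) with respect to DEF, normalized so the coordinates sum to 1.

(-2/3, 1/3, 4/3)

Signed area of the reference triangle: [DEF] = ½·((-10)·(8−1) + (-6)·(1−(-9)) + 0·(-9−8)) = ½·(-70 − 60 + 0) = -65.
[GEF] = ½·((14/3)·(8−1) + (-6)·(1−10) + 0·(10−8)) = ½·(98/3 + 54 + 0) = 130/3, so the D-coordinate is (130/3)/(-65) = -2/3.
[DGF] = ½·((-10)·(10−1) + (14/3)·(1−(-9)) + 0·(-9−10)) = ½·(-90 + 140/3 + 0) = -65/3, so the E-coordinate is 1/3.
[DEG] = ½·((-10)·(8−10) + (-6)·(10−(-9)) + (14/3)·(-9−8)) = ½·(20 − 114 − 238/3) = -260/3, so the F-coordinate is 4/3.
Check: -2/3 + 1/3 + 4/3 = 1.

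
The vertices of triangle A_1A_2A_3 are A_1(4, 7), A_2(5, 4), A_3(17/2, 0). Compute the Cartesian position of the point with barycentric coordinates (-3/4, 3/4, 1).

P = (-3/4)·A_1 + (3/4)·A_2 + 1·A_3.
x-coordinate: (-3/4)·4 + (3/4)·5 + 1·(17/2) = 37/4.
y-coordinate: (-3/4)·7 + (3/4)·4 + 1·0 = -9/4.

(37/4, -9/4)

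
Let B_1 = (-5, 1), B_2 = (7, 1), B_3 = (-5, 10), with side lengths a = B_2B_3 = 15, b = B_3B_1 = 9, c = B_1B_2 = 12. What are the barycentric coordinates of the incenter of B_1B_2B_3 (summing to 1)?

The incenter has barycentric coordinates proportional to the opposite side lengths: (15 : 9 : 12).
Normalizing by 15+9+12 = 36 gives (5/12, 1/4, 1/3).

(5/12, 1/4, 1/3)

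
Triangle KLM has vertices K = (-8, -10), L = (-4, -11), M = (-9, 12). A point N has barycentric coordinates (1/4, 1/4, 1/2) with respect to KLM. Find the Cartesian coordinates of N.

(-15/2, 3/4)

N = (1/4)·K + (1/4)·L + (1/2)·M.
x-coordinate: (1/4)·(-8) + (1/4)·(-4) + (1/2)·(-9) = -15/2.
y-coordinate: (1/4)·(-10) + (1/4)·(-11) + (1/2)·12 = 3/4.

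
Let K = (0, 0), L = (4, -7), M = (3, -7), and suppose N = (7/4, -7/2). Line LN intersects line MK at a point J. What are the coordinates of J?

Barycentric coordinates of N with respect to KLM: (1/2, 1/4, 1/4).
On side MK the L-coordinate is zero; dropping N's L-weight 1/4 and renormalizing the remaining 1/4 : 1/2 gives weights 1/3, 2/3 on M, K.
J = (1/3)·(3, -7) + (2/3)·(0, 0) = (1, -7/3).

(1, -7/3)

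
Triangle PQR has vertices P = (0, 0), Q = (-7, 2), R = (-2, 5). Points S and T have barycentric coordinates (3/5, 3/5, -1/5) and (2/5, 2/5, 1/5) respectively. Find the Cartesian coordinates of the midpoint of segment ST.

(-7/2, 1)

Barycentric coordinates of the midpoint are the average: (1/2, 1/2, 0).
Converting: (1/2)·P + (1/2)·Q + 0·R = (-7/2, 1).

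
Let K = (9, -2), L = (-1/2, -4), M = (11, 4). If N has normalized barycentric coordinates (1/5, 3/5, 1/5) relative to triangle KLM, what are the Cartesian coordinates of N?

(37/10, -2)

N = (1/5)·K + (3/5)·L + (1/5)·M.
x-coordinate: (1/5)·9 + (3/5)·(-1/2) + (1/5)·11 = 37/10.
y-coordinate: (1/5)·(-2) + (3/5)·(-4) + (1/5)·4 = -2.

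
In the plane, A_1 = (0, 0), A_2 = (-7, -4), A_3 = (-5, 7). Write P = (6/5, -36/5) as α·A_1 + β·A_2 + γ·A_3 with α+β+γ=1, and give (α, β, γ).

(7/5, 2/5, -4/5)

Signed area of the reference triangle: [A_1A_2A_3] = ½·(0·(-4−7) + (-7)·(7−0) + (-5)·(0−(-4))) = ½·(0 − 49 − 20) = -69/2.
[PA_2A_3] = ½·((6/5)·(-4−7) + (-7)·(7−(-36/5)) + (-5)·(-36/5−(-4))) = ½·(-66/5 − 497/5 + 16) = -483/10, so the A_1-coordinate is (-483/10)/(-69/2) = 7/5.
[A_1PA_3] = ½·(0·(-36/5−7) + (6/5)·(7−0) + (-5)·(0−(-36/5))) = ½·(0 + 42/5 − 36) = -69/5, so the A_2-coordinate is 2/5.
[A_1A_2P] = ½·(0·(-4−(-36/5)) + (-7)·(-36/5−0) + (6/5)·(0−(-4))) = ½·(0 + 252/5 + 24/5) = 138/5, so the A_3-coordinate is -4/5.
Check: 7/5 + 2/5 − 4/5 = 1.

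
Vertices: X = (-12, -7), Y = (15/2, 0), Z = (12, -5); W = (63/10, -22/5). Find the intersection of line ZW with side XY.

(-9/4, -7/2)

Barycentric coordinates of W with respect to XYZ: (1/5, 1/5, 3/5).
On side XY the Z-coordinate is zero; dropping W's Z-weight 3/5 and renormalizing the remaining 1/5 : 1/5 gives weights 1/2, 1/2 on X, Y.
V = (1/2)·(-12, -7) + (1/2)·(15/2, 0) = (-9/4, -7/2).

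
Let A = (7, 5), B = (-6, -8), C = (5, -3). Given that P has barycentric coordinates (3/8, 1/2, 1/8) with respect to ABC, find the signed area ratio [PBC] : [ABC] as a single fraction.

The signed ratio [PBC]/[ABC] equals the barycentric coordinate of P at vertex A, which is 3/8.

3/8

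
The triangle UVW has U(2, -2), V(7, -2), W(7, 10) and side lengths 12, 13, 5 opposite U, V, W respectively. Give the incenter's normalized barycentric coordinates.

The incenter has barycentric coordinates proportional to the opposite side lengths: (12 : 13 : 5).
Normalizing by 12+13+5 = 30 gives (2/5, 13/30, 1/6).

(2/5, 13/30, 1/6)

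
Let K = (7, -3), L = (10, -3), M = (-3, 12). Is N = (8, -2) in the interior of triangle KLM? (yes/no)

yes

Barycentric coordinates of N: (17/45, 5/9, 1/15).
The three coordinates are positive, positive, positive; a point is interior exactly when all three are positive.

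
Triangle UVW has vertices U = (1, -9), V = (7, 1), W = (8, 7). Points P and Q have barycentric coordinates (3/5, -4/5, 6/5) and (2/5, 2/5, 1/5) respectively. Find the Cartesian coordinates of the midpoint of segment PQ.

Barycentric coordinates of the midpoint are the average: (1/2, -1/5, 7/10).
Converting: (1/2)·U + (-1/5)·V + (7/10)·W = (47/10, 1/5).

(47/10, 1/5)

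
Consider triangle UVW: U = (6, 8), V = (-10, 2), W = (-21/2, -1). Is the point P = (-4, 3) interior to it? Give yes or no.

yes

Barycentric coordinates of P: (7/18, 1/6, 4/9).
The three coordinates are positive, positive, positive; a point is interior exactly when all three are positive.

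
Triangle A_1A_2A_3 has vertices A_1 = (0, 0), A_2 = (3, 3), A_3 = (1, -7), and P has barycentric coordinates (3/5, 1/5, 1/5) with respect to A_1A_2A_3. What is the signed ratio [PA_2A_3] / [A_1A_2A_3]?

3/5

The signed ratio [PA_2A_3]/[A_1A_2A_3] equals the barycentric coordinate of P at vertex A_1, which is 3/5.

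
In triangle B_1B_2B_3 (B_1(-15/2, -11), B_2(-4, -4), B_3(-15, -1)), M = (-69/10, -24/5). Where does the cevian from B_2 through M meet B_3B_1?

(-45/4, -6)

Barycentric coordinates of M with respect to B_1B_2B_3: (1/5, 3/5, 1/5).
On side B_3B_1 the B_2-coordinate is zero; dropping M's B_2-weight 3/5 and renormalizing the remaining 1/5 : 1/5 gives weights 1/2, 1/2 on B_3, B_1.
N = (1/2)·(-15, -1) + (1/2)·(-15/2, -11) = (-45/4, -6).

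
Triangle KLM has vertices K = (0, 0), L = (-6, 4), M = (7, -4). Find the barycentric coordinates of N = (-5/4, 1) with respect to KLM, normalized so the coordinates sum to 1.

(1/4, 1/2, 1/4)

Signed area of the reference triangle: [KLM] = ½·(0·(4−(-4)) + (-6)·(-4−0) + 7·(0−4)) = ½·(0 + 24 − 28) = -2.
[NLM] = ½·((-5/4)·(4−(-4)) + (-6)·(-4−1) + 7·(1−4)) = ½·(-10 + 30 − 21) = -1/2, so the K-coordinate is (-1/2)/(-2) = 1/4.
[KNM] = ½·(0·(1−(-4)) + (-5/4)·(-4−0) + 7·(0−1)) = ½·(0 + 5 − 7) = -1, so the L-coordinate is 1/2.
[KLN] = ½·(0·(4−1) + (-6)·(1−0) + (-5/4)·(0−4)) = ½·(0 − 6 + 5) = -1/2, so the M-coordinate is 1/4.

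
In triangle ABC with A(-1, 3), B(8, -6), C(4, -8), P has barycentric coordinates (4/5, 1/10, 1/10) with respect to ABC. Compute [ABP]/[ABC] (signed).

1/10

The signed ratio [ABP]/[ABC] equals the barycentric coordinate of P at vertex C, which is 1/10.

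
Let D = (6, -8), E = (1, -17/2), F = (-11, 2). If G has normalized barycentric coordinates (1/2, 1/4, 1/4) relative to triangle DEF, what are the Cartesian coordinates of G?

(1/2, -45/8)

G = (1/2)·D + (1/4)·E + (1/4)·F.
x-coordinate: (1/2)·6 + (1/4)·1 + (1/4)·(-11) = 1/2.
y-coordinate: (1/2)·(-8) + (1/4)·(-17/2) + (1/4)·2 = -45/8.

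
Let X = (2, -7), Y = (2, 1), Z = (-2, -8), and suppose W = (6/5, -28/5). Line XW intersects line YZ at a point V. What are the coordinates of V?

(0, -7/2)

Barycentric coordinates of W with respect to XYZ: (3/5, 1/5, 1/5).
On side YZ the X-coordinate is zero; dropping W's X-weight 3/5 and renormalizing the remaining 1/5 : 1/5 gives weights 1/2, 1/2 on Y, Z.
V = (1/2)·(2, 1) + (1/2)·(-2, -8) = (0, -7/2).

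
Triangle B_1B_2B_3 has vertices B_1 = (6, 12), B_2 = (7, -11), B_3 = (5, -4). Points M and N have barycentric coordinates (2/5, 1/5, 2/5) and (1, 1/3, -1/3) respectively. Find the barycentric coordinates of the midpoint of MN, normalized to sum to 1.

Since both coordinate triples sum to 1, the midpoint's barycentrics are the componentwise average.
(2/5+1)/2 = 7/10; similarly 4/15 and 1/30.

(7/10, 4/15, 1/30)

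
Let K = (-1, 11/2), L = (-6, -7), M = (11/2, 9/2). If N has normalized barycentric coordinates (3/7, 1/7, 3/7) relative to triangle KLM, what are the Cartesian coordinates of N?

N = (3/7)·K + (1/7)·L + (3/7)·M.
x-coordinate: (3/7)·(-1) + (1/7)·(-6) + (3/7)·(11/2) = 15/14.
y-coordinate: (3/7)·(11/2) + (1/7)·(-7) + (3/7)·(9/2) = 23/7.

(15/14, 23/7)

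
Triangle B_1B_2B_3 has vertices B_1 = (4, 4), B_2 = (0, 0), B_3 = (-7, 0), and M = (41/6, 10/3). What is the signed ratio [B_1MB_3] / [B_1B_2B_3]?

[B_1B_2B_3] = ½·(4·(0−0) + 0·(0−4) + (-7)·(4−0)) = ½·(0 + 0 − 28) = -14.
[B_1MB_3] = ½·(4·(10/3−0) + (41/6)·(0−4) + (-7)·(4−(10/3))) = ½·(40/3 − 82/3 − 14/3) = -28/3, so the ratio is (-28/3)/(-14) = 2/3.

2/3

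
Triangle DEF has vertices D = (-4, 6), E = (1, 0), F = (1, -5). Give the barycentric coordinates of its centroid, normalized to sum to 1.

(1/3, 1/3, 1/3)

The centroid is the average of the vertices, so each weight is 1/3.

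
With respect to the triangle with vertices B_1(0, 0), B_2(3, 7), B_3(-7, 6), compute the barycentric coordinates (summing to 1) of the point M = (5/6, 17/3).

Signed area of the reference triangle: [B_1B_2B_3] = ½·(0·(7−6) + 3·(6−0) + (-7)·(0−7)) = ½·(0 + 18 + 49) = 67/2.
[MB_2B_3] = ½·((5/6)·(7−6) + 3·(6−(17/3)) + (-7)·(17/3−7)) = ½·(5/6 + 1 + 28/3) = 67/12, so the B_1-coordinate is (67/12)/(67/2) = 1/6.
[B_1MB_3] = ½·(0·(17/3−6) + (5/6)·(6−0) + (-7)·(0−(17/3))) = ½·(0 + 5 + 119/3) = 67/3, so the B_2-coordinate is 2/3.
[B_1B_2M] = ½·(0·(7−(17/3)) + 3·(17/3−0) + (5/6)·(0−7)) = ½·(0 + 17 − 35/6) = 67/12, so the B_3-coordinate is 1/6.
Check: 1/6 + 2/3 + 1/6 = 1.

(1/6, 2/3, 1/6)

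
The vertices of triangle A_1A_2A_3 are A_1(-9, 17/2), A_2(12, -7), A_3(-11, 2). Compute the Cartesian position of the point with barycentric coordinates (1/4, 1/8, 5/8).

(-61/8, 5/2)

P = (1/4)·A_1 + (1/8)·A_2 + (5/8)·A_3.
x-coordinate: (1/4)·(-9) + (1/8)·12 + (5/8)·(-11) = -61/8.
y-coordinate: (1/4)·(17/2) + (1/8)·(-7) + (5/8)·2 = 5/2.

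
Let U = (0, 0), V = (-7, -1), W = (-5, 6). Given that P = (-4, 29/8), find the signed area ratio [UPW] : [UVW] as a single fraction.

1/8

[UVW] = ½·(0·(-1−6) + (-7)·(6−0) + (-5)·(0−(-1))) = ½·(0 − 42 − 5) = -47/2.
[UPW] = ½·(0·(29/8−6) + (-4)·(6−0) + (-5)·(0−(29/8))) = ½·(0 − 24 + 145/8) = -47/16, so the ratio is (-47/16)/(-47/2) = 1/8.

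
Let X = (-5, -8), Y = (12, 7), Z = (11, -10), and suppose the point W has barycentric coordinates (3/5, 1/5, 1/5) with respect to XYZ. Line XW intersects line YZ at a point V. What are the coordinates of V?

Line XW meets YZ where the X-coordinate vanishes; zeroing W's X-weight and renormalizing leaves Y, Z-weights 1/5 : 1/5 → (1/2, 1/2).
So V = (1/2)·Y + (1/2)·Z = (23/2, -3/2).

(23/2, -3/2)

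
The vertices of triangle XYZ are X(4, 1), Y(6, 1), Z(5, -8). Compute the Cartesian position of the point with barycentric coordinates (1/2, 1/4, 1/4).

W = (1/2)·X + (1/4)·Y + (1/4)·Z.
x-coordinate: (1/2)·4 + (1/4)·6 + (1/4)·5 = 19/4.
y-coordinate: (1/2)·1 + (1/4)·1 + (1/4)·(-8) = -5/4.

(19/4, -5/4)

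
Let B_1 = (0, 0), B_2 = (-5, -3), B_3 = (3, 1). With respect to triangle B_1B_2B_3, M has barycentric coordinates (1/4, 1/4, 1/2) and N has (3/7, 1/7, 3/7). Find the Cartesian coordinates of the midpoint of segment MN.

(23/56, -1/8)

Barycentric coordinates of the midpoint are the average: (19/56, 11/56, 13/28).
Converting: (19/56)·B_1 + (11/56)·B_2 + (13/28)·B_3 = (23/56, -1/8).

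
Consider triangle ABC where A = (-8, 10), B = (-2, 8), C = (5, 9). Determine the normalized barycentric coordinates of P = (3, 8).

(-1/4, 3/4, 1/2)

Signed area of the reference triangle: [ABC] = ½·((-8)·(8−9) + (-2)·(9−10) + 5·(10−8)) = ½·(8 + 2 + 10) = 10.
[PBC] = ½·(3·(8−9) + (-2)·(9−8) + 5·(8−8)) = ½·(-3 − 2 + 0) = -5/2, so the A-coordinate is (-5/2)/10 = -1/4.
[APC] = ½·((-8)·(8−9) + 3·(9−10) + 5·(10−8)) = ½·(8 − 3 + 10) = 15/2, so the B-coordinate is 3/4.
[ABP] = ½·((-8)·(8−8) + (-2)·(8−10) + 3·(10−8)) = ½·(0 + 4 + 6) = 5, so the C-coordinate is 1/2.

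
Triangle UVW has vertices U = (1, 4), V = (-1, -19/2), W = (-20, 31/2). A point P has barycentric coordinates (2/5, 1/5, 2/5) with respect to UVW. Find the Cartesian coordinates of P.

(-39/5, 59/10)

P = (2/5)·U + (1/5)·V + (2/5)·W.
x-coordinate: (2/5)·1 + (1/5)·(-1) + (2/5)·(-20) = -39/5.
y-coordinate: (2/5)·4 + (1/5)·(-19/2) + (2/5)·(31/2) = 59/10.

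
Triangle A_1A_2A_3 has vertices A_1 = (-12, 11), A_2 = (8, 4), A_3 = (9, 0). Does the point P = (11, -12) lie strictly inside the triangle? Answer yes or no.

no

Barycentric coordinates of P: (4/73, -230/73, 299/73).
The three coordinates are positive, negative, positive; a point is interior exactly when all three are positive.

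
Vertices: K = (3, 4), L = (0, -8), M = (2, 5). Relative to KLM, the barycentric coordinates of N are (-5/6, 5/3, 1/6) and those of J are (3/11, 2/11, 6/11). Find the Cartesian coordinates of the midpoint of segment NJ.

Barycentric coordinates of the midpoint are the average: (-37/132, 61/66, 47/132).
Converting: (-37/132)·K + (61/66)·L + (47/132)·M = (-17/132, -889/132).

(-17/132, -889/132)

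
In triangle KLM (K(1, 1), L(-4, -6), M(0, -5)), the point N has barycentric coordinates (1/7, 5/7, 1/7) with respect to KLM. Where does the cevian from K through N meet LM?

(-10/3, -35/6)

Line KN meets LM where the K-coordinate vanishes; zeroing N's K-weight and renormalizing leaves L, M-weights 5/7 : 1/7 → (5/6, 1/6).
So J = (5/6)·L + (1/6)·M = (-10/3, -35/6).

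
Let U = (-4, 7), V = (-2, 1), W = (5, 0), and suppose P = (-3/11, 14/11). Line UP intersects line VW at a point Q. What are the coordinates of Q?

(1/10, 7/10)

Barycentric coordinates of P with respect to UVW: (1/11, 7/11, 3/11).
On side VW the U-coordinate is zero; dropping P's U-weight 1/11 and renormalizing the remaining 7/11 : 3/11 gives weights 7/10, 3/10 on V, W.
Q = (7/10)·(-2, 1) + (3/10)·(5, 0) = (1/10, 7/10).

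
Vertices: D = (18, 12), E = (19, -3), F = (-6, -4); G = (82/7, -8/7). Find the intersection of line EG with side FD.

(2, 4/3)

Barycentric coordinates of G with respect to DEF: (1/7, 4/7, 2/7).
On side FD the E-coordinate is zero; dropping G's E-weight 4/7 and renormalizing the remaining 2/7 : 1/7 gives weights 2/3, 1/3 on F, D.
H = (2/3)·(-6, -4) + (1/3)·(18, 12) = (2, 4/3).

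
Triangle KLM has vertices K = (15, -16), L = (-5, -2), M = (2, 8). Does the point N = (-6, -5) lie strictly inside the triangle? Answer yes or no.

Barycentric coordinates of N: (11/298, 361/298, -37/149).
The three coordinates are positive, positive, negative; a point is interior exactly when all three are positive.

no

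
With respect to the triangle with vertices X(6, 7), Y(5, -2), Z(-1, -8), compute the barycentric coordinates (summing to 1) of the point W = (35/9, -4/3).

Signed area of the reference triangle: [XYZ] = ½·(6·(-2−(-8)) + 5·(-8−7) + (-1)·(7−(-2))) = ½·(36 − 75 − 9) = -24.
[WYZ] = ½·((35/9)·(-2−(-8)) + 5·(-8−(-4/3)) + (-1)·(-4/3−(-2))) = ½·(70/3 − 100/3 − 2/3) = -16/3, so the X-coordinate is (-16/3)/(-24) = 2/9.
[XWZ] = ½·(6·(-4/3−(-8)) + (35/9)·(-8−7) + (-1)·(7−(-4/3))) = ½·(40 − 175/3 − 25/3) = -40/3, so the Y-coordinate is 5/9.
[XYW] = ½·(6·(-2−(-4/3)) + 5·(-4/3−7) + (35/9)·(7−(-2))) = ½·(-4 − 125/3 + 35) = -16/3, so the Z-coordinate is 2/9.

(2/9, 5/9, 2/9)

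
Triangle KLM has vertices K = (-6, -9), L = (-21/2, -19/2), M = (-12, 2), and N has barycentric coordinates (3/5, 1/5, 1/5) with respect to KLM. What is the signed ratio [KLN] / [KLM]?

The signed ratio [KLN]/[KLM] equals the barycentric coordinate of N at vertex M, which is 1/5.

1/5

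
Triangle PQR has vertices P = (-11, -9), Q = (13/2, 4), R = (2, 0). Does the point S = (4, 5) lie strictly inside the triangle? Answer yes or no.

no

Barycentric coordinates of S: (29/23, 94/23, -100/23).
The three coordinates are positive, positive, negative; a point is interior exactly when all three are positive.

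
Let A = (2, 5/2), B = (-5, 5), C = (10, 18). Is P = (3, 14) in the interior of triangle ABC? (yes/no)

no

Barycentric coordinates of P: (-62/257, 153/257, 166/257).
The three coordinates are negative, positive, positive; a point is interior exactly when all three are positive.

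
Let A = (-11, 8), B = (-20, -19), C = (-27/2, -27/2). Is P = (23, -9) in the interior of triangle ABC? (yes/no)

no

Barycentric coordinates of P: (-49/36, -221/36, 17/2).
The three coordinates are negative, negative, positive; a point is interior exactly when all three are positive.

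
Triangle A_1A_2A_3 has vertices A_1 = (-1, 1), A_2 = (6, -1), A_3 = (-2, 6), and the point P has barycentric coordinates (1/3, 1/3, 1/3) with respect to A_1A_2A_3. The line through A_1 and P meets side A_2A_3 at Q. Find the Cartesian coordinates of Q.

Line A_1P meets A_2A_3 where the A_1-coordinate vanishes; zeroing P's A_1-weight and renormalizing leaves A_2, A_3-weights 1/3 : 1/3 → (1/2, 1/2).
So Q = (1/2)·A_2 + (1/2)·A_3 = (2, 5/2).

(2, 5/2)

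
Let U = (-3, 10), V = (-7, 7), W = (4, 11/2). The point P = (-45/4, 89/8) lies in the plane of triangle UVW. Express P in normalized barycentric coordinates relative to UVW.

Signed area of the reference triangle: [UVW] = ½·((-3)·(7−(11/2)) + (-7)·(11/2−10) + 4·(10−7)) = ½·(-9/2 + 63/2 + 12) = 39/2.
[PVW] = ½·((-45/4)·(7−(11/2)) + (-7)·(11/2−(89/8)) + 4·(89/8−7)) = ½·(-135/8 + 315/8 + 33/2) = 39/2, so the U-coordinate is (39/2)/(39/2) = 1.
[UPW] = ½·((-3)·(89/8−(11/2)) + (-45/4)·(11/2−10) + 4·(10−(89/8))) = ½·(-135/8 + 405/8 − 9/2) = 117/8, so the V-coordinate is 3/4.
[UVP] = ½·((-3)·(7−(89/8)) + (-7)·(89/8−10) + (-45/4)·(10−7)) = ½·(99/8 − 63/8 − 135/4) = -117/8, so the W-coordinate is -3/4.
Check: 1 + 3/4 − 3/4 = 1.

(1, 3/4, -3/4)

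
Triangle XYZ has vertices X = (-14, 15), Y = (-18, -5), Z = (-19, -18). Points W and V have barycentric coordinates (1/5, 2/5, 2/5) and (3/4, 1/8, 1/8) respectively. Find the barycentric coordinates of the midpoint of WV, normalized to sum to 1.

Since both coordinate triples sum to 1, the midpoint's barycentrics are the componentwise average.
(1/5+3/4)/2 = 19/40; similarly 21/80 and 21/80.

(19/40, 21/80, 21/80)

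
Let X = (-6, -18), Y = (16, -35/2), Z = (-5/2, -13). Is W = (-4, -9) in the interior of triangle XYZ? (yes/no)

Barycentric coordinates of W: (-269/433, -86/433, 788/433).
The three coordinates are negative, negative, positive; a point is interior exactly when all three are positive.

no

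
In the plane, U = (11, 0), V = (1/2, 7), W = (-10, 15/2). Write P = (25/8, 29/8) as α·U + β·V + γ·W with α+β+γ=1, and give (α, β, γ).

(1/2, 1/4, 1/4)

Signed area of the reference triangle: [UVW] = ½·(11·(7−(15/2)) + (1/2)·(15/2−0) + (-10)·(0−7)) = ½·(-11/2 + 15/4 + 70) = 273/8.
[PVW] = ½·((25/8)·(7−(15/2)) + (1/2)·(15/2−(29/8)) + (-10)·(29/8−7)) = ½·(-25/16 + 31/16 + 135/4) = 273/16, so the U-coordinate is (273/16)/(273/8) = 1/2.
[UPW] = ½·(11·(29/8−(15/2)) + (25/8)·(15/2−0) + (-10)·(0−(29/8))) = ½·(-341/8 + 375/16 + 145/4) = 273/32, so the V-coordinate is 1/4.
[UVP] = ½·(11·(7−(29/8)) + (1/2)·(29/8−0) + (25/8)·(0−7)) = ½·(297/8 + 29/16 − 175/8) = 273/32, so the W-coordinate is 1/4.
Check: 1/2 + 1/4 + 1/4 = 1.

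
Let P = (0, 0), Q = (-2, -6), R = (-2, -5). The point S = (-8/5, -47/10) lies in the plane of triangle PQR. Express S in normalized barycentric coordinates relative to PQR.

Signed area of the reference triangle: [PQR] = ½·(0·(-6−(-5)) + (-2)·(-5−0) + (-2)·(0−(-6))) = ½·(0 + 10 − 12) = -1.
[SQR] = ½·((-8/5)·(-6−(-5)) + (-2)·(-5−(-47/10)) + (-2)·(-47/10−(-6))) = ½·(8/5 + 3/5 − 13/5) = -1/5, so the P-coordinate is (-1/5)/(-1) = 1/5.
[PSR] = ½·(0·(-47/10−(-5)) + (-8/5)·(-5−0) + (-2)·(0−(-47/10))) = ½·(0 + 8 − 47/5) = -7/10, so the Q-coordinate is 7/10.
[PQS] = ½·(0·(-6−(-47/10)) + (-2)·(-47/10−0) + (-8/5)·(0−(-6))) = ½·(0 + 47/5 − 48/5) = -1/10, so the R-coordinate is 1/10.
Check: 1/5 + 7/10 + 1/10 = 1.

(1/5, 7/10, 1/10)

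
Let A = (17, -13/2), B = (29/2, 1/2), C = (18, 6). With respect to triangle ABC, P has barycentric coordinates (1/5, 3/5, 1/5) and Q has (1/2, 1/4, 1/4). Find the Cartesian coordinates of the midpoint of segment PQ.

Barycentric coordinates of the midpoint are the average: (7/20, 17/40, 9/40).
Converting: (7/20)·A + (17/40)·B + (9/40)·C = (1293/80, -57/80).

(1293/80, -57/80)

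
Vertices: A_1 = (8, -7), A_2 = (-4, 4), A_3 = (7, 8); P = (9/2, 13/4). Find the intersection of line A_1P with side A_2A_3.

(10/3, 20/3)

Barycentric coordinates of P with respect to A_1A_2A_3: (1/4, 1/4, 1/2).
On side A_2A_3 the A_1-coordinate is zero; dropping P's A_1-weight 1/4 and renormalizing the remaining 1/4 : 1/2 gives weights 1/3, 2/3 on A_2, A_3.
Q = (1/3)·(-4, 4) + (2/3)·(7, 8) = (10/3, 20/3).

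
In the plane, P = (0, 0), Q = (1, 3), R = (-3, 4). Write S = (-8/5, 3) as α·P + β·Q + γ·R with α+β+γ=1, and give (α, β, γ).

(1/5, 1/5, 3/5)

Signed area of the reference triangle: [PQR] = ½·(0·(3−4) + 1·(4−0) + (-3)·(0−3)) = ½·(0 + 4 + 9) = 13/2.
[SQR] = ½·((-8/5)·(3−4) + 1·(4−3) + (-3)·(3−3)) = ½·(8/5 + 1 + 0) = 13/10, so the P-coordinate is (13/10)/(13/2) = 1/5.
[PSR] = ½·(0·(3−4) + (-8/5)·(4−0) + (-3)·(0−3)) = ½·(0 − 32/5 + 9) = 13/10, so the Q-coordinate is 1/5.
[PQS] = ½·(0·(3−3) + 1·(3−0) + (-8/5)·(0−3)) = ½·(0 + 3 + 24/5) = 39/10, so the R-coordinate is 3/5.
Check: 1/5 + 1/5 + 3/5 = 1.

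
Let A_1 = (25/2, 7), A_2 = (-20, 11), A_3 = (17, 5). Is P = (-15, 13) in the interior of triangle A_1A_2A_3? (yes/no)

no

Barycentric coordinates of P: (104/47, 28/47, -85/47).
The three coordinates are positive, positive, negative; a point is interior exactly when all three are positive.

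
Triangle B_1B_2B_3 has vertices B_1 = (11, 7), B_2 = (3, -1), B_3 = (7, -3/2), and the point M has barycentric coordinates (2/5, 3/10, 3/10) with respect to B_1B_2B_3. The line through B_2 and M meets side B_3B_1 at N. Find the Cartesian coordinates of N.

(65/7, 47/14)

Line B_2M meets B_3B_1 where the B_2-coordinate vanishes; zeroing M's B_2-weight and renormalizing leaves B_3, B_1-weights 3/10 : 2/5 → (3/7, 4/7).
So N = (3/7)·B_3 + (4/7)·B_1 = (65/7, 47/14).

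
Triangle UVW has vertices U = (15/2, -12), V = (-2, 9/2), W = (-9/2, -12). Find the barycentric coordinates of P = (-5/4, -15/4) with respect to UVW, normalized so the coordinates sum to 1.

(1/6, 1/2, 1/3)

Signed area of the reference triangle: [UVW] = ½·((15/2)·(9/2−(-12)) + (-2)·(-12−(-12)) + (-9/2)·(-12−(9/2))) = ½·(495/4 + 0 + 297/4) = 99.
[PVW] = ½·((-5/4)·(9/2−(-12)) + (-2)·(-12−(-15/4)) + (-9/2)·(-15/4−(9/2))) = ½·(-165/8 + 33/2 + 297/8) = 33/2, so the U-coordinate is (33/2)/99 = 1/6.
[UPW] = ½·((15/2)·(-15/4−(-12)) + (-5/4)·(-12−(-12)) + (-9/2)·(-12−(-15/4))) = ½·(495/8 + 0 + 297/8) = 99/2, so the V-coordinate is 1/2.
[UVP] = ½·((15/2)·(9/2−(-15/4)) + (-2)·(-15/4−(-12)) + (-5/4)·(-12−(9/2))) = ½·(495/8 − 33/2 + 165/8) = 33, so the W-coordinate is 1/3.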